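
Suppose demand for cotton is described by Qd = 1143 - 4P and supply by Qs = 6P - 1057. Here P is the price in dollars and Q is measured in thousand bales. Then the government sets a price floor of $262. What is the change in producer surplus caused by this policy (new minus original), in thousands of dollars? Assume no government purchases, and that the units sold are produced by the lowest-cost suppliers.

1638

In a free market, 1143 - 4P = 6P - 1057 gives the equilibrium P* = 220, Q* = 263.
Since 262 > 220, the floor is binding.
At P = 262: Qd = 1143 - 4·262 = 95 and Qs = 6·262 - 1057 = 515.
Producer surplus without the control is ½ · (220 - 1057/6) · 263 = 69169/12.
With the floor, 95 units are sold at 262. The supply price at Q = 95 is 192, so PS = ½ · [(262 - 1057/6) + (262 - 192)] · 95 = 88825/12.
Change in producer surplus = 88825/12 - 69169/12 = 1638.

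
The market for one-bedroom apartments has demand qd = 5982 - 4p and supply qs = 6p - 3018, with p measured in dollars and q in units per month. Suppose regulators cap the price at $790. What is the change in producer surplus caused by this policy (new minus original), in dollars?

Setting quantity demanded equal to quantity supplied, 5982 - 4p = 6p - 3018, gives p* = 900 and q* = 2382.
Since 790 < 900, the ceiling is binding.
At p = 790: qd = 5982 - 4·790 = 2822 and qs = 6·790 - 3018 = 1722.
Producer surplus without the control is ½ · (900 - 503) · 2382 = 472827.
With the ceiling, producers sell 1722 units at 790, so PS = ½ · (790 - 503) · 1722 = 247107.
Change in producer surplus = 247107 - 472827 = -225720.

-225720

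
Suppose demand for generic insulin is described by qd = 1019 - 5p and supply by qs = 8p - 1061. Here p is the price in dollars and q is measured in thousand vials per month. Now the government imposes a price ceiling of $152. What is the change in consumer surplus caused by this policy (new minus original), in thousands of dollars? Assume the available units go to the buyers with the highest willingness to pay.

Setting quantity demanded equal to quantity supplied, 1019 - 5p = 8p - 1061, gives p* = 160 and q* = 219.
Since 152 < 160, the ceiling is binding.
At p = 152: qd = 1019 - 5·152 = 259 and qs = 8·152 - 1061 = 155.
Consumer surplus without the control is ½ · (203.8 - 160) · 219 = 4796.1.
With the ceiling, 155 units are sold at 152 (assume they go to the highest-value buyers). The demand price at q = 155 is 172.8, so CS = ½ · [(203.8 - 152) + (172.8 - 152)] · 155 = 5626.5.
Change in consumer surplus = 5626.5 - 4796.1 = 830.4.

830.4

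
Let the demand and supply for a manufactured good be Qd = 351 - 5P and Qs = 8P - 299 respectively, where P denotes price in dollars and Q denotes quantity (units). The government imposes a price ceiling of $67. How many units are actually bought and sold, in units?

Without the control the market clears where 351 - 5P = 8P - 299, i.e. P* = 50 and Q* = 101.
The ceiling of 67 is above the equilibrium price 50, so it is not binding; the market clears at P* = 50, Q* = 101.

101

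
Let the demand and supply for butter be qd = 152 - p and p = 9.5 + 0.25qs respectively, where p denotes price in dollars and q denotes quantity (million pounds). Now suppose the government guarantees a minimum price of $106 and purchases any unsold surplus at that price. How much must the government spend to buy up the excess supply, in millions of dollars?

36040

Rearranging supply gives qs = 4p - 38. In a free market, 152 - p = 4p - 38 gives the equilibrium p* = 38, q* = 114.
The floor of 106 is above the equilibrium price 38, so it binds.
At p = 106: qd = 152 - 106 = 46 and qs = 4·106 - 38 = 386.
Surplus = qs - qd = 340.
Government expenditure = surplus × support price = 340 × 106 = 36040.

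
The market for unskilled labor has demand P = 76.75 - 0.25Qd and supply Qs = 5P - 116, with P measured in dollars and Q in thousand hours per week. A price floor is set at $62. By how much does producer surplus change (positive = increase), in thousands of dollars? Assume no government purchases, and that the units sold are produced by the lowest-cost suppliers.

525

Rearranging demand gives Qd = 307 - 4P. Setting quantity demanded equal to quantity supplied, 307 - 4P = 5P - 116, gives P* = 47 and Q* = 119.
Because the floor (62) lies above the market-clearing price, it is binding.
At P = 62: Qd = 307 - 4·62 = 59 and Qs = 5·62 - 116 = 194.
Producer surplus without the control is ½ · (47 - 23.2) · 119 = 1416.1.
With the floor, 59 units are sold at 62. The supply price at Q = 59 is 35, so PS = ½ · [(62 - 23.2) + (62 - 35)] · 59 = 1941.1.
Change in producer surplus = 1941.1 - 1416.1 = 525.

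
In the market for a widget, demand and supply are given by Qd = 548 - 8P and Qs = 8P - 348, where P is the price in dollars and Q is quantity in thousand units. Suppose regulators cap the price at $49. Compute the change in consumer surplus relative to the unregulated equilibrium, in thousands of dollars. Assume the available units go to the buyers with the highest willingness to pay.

Setting quantity demanded equal to quantity supplied, 548 - 8P = 8P - 348, gives P* = 56 and Q* = 100.
Since 49 < 56, the ceiling is binding.
At P = 49: Qd = 548 - 8·49 = 156 and Qs = 8·49 - 348 = 44.
Consumer surplus without the control is ½ · (68.5 - 56) · 100 = 625.
With the ceiling, 44 units are sold at 49 (assume they go to the highest-value buyers). The demand price at Q = 44 is 63, so CS = ½ · [(68.5 - 49) + (63 - 49)] · 44 = 737.
Change in consumer surplus = 737 - 625 = 112.

112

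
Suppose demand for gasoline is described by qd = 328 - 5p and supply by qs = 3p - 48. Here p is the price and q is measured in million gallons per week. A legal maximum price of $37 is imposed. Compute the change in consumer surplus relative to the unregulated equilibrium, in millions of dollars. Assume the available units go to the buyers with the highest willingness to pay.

540

In a free market, 328 - 5p = 3p - 48 gives the equilibrium p* = 47, q* = 93.
Because the ceiling (37) lies below the market-clearing price, it is binding.
At p = 37: qd = 328 - 5·37 = 143 and qs = 3·37 - 48 = 63.
Consumer surplus without the control is ½ · (65.6 - 47) · 93 = 864.9.
With the ceiling, 63 units are sold at 37 (assume they go to the highest-value buyers). The demand price at q = 63 is 53, so CS = ½ · [(65.6 - 37) + (53 - 37)] · 63 = 1404.9.
Change in consumer surplus = 1404.9 - 864.9 = 540.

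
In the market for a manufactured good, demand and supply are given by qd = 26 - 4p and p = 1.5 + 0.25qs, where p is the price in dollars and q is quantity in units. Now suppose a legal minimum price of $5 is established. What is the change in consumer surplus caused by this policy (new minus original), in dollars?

Rearranging supply gives qs = 4p - 6. Without the control the market clears where 26 - 4p = 4p - 6, i.e. p* = 4 and q* = 10.
Since 5 > 4, the floor is binding.
At p = 5: qd = 26 - 4·5 = 6 and qs = 4·5 - 6 = 14.
Consumer surplus without the control is ½ · (6.5 - 4) · 10 = 12.5.
With the floor, consumers buy 6 units at 5, so CS = ½ · (6.5 - 5) · 6 = 4.5.
Change in consumer surplus = 4.5 - 12.5 = -8.

-8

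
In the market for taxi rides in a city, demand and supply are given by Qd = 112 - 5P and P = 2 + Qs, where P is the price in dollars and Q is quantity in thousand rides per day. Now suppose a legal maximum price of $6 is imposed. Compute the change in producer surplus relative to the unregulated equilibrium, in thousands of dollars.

-136.5

Rearranging supply gives Qs = P - 2. Setting quantity demanded equal to quantity supplied, 112 - 5P = P - 2, gives P* = 19 and Q* = 17.
Since 6 < 19, the ceiling is binding.
At P = 6: Qd = 112 - 5·6 = 82 and Qs = 6 - 2 = 4.
Producer surplus without the control is ½ · (19 - 2) · 17 = 144.5.
With the ceiling, producers sell 4 units at 6, so PS = ½ · (6 - 2) · 4 = 8.
Change in producer surplus = 8 - 144.5 = -136.5.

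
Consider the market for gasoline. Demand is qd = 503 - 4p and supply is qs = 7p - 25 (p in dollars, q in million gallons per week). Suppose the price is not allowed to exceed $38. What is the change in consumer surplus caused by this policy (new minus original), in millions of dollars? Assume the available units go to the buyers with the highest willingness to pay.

1797.5

In a free market, 503 - 4p = 7p - 25 gives the equilibrium p* = 48, q* = 311.
The ceiling of 38 is below the equilibrium price 48, so it binds.
At p = 38: qd = 503 - 4·38 = 351 and qs = 7·38 - 25 = 241.
Consumer surplus without the control is ½ · (125.75 - 48) · 311 = 12090.125.
With the ceiling, 241 units are sold at 38 (assume they go to the highest-value buyers). The demand price at q = 241 is 65.5, so CS = ½ · [(125.75 - 38) + (65.5 - 38)] · 241 = 13887.625.
Change in consumer surplus = 13887.625 - 12090.125 = 1797.5.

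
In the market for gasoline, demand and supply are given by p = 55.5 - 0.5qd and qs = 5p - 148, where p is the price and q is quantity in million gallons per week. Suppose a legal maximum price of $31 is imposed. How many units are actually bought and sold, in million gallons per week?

7

Rearranging demand gives qd = 111 - 2p. Setting quantity demanded equal to quantity supplied, 111 - 2p = 5p - 148, gives p* = 37 and q* = 37.
Because the ceiling (31) lies below the market-clearing price, it is binding.
At p = 31: qd = 111 - 2·31 = 49 and qs = 5·31 - 148 = 7.
The quantity actually transacted is the short side, supply: 7.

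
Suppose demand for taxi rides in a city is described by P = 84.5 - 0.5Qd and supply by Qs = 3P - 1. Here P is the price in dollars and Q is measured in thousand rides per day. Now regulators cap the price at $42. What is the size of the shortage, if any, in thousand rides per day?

Rearranging demand gives Qd = 169 - 2P. In a free market, 169 - 2P = 3P - 1 gives the equilibrium P* = 34, Q* = 101.
Since 42 is above P* = 34, the ceiling does not bind and the free-market outcome prevails.
Since the control does not bind, there is no shortage.

0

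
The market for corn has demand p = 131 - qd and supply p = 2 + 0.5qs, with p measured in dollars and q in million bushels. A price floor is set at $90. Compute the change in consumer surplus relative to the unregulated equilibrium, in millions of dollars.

Rearranging demand gives qd = 131 - p; rearranging supply gives qs = 2p - 4. Without the control the market clears where 131 - p = 2p - 4, i.e. p* = 45 and q* = 86.
The floor of 90 is above the equilibrium price 45, so it binds.
At p = 90: qd = 131 - 90 = 41 and qs = 2·90 - 4 = 176.
Consumer surplus without the control is ½ · (131 - 45) · 86 = 3698.
With the floor, consumers buy 41 units at 90, so CS = ½ · (131 - 90) · 41 = 840.5.
Change in consumer surplus = 840.5 - 3698 = -2857.5.

-2857.5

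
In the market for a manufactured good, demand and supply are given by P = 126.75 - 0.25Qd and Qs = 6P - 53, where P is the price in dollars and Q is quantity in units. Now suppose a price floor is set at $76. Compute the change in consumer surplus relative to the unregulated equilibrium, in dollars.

Rearranging demand gives Qd = 507 - 4P. In a free market, 507 - 4P = 6P - 53 gives the equilibrium P* = 56, Q* = 283.
The floor of 76 is above the equilibrium price 56, so it binds.
At P = 76: Qd = 507 - 4·76 = 203 and Qs = 6·76 - 53 = 403.
Consumer surplus without the control is ½ · (126.75 - 56) · 283 = 10011.125.
With the floor, consumers buy 203 units at 76, so CS = ½ · (126.75 - 76) · 203 = 5151.125.
Change in consumer surplus = 5151.125 - 10011.125 = -4860.

-4860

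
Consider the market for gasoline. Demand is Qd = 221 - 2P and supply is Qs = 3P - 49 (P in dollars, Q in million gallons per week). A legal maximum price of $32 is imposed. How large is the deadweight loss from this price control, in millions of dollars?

Equilibrium: 221 - 2P = 3P - 49, so 270 = 5P and P* = 54, Q* = 113.
The ceiling of 32 is below the equilibrium price 54, so it binds.
At P = 32: Qd = 221 - 2·32 = 157 and Qs = 3·32 - 49 = 47.
Quantity traded falls to 47. At Q = 47 the demand price is (221 - 47)/2 = 87 and the supply price is (49 + 47)/3 = 32.
Deadweight loss = ½ · (87 - 32) · (113 - 47) = ½ · 55 · 66 = 1815.

1815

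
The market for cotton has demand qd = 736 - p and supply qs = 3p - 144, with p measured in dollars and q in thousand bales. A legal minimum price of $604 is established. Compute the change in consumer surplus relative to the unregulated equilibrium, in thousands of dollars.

-124416

In a free market, 736 - p = 3p - 144 gives the equilibrium p* = 220, q* = 516.
Because the floor (604) lies above the market-clearing price, it is binding.
At p = 604: qd = 736 - 604 = 132 and qs = 3·604 - 144 = 1668.
Consumer surplus without the control is ½ · (736 - 220) · 516 = 133128.
With the floor, consumers buy 132 units at 604, so CS = ½ · (736 - 604) · 132 = 8712.
Change in consumer surplus = 8712 - 133128 = -124416.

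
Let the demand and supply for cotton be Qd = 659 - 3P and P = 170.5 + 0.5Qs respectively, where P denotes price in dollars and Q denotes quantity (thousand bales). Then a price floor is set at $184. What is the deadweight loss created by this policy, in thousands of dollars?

Rearranging supply gives Qs = 2P - 341. Without the control the market clears where 659 - 3P = 2P - 341, i.e. P* = 200 and Q* = 59.
Since 184 is below P* = 200, the floor does not bind and the free-market outcome prevails.
Since the control does not bind, no trades are prevented and deadweight loss is zero.

0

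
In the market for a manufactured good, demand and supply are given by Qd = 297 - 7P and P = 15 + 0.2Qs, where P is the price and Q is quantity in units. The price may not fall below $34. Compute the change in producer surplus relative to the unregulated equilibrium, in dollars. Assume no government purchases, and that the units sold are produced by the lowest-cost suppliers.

132.9

Rearranging supply gives Qs = 5P - 75. Without the control the market clears where 297 - 7P = 5P - 75, i.e. P* = 31 and Q* = 80.
Since 34 > 31, the floor is binding.
At P = 34: Qd = 297 - 7·34 = 59 and Qs = 5·34 - 75 = 95.
Producer surplus without the control is ½ · (31 - 15) · 80 = 640.
With the floor, 59 units are sold at 34. The supply price at Q = 59 is 26.8, so PS = ½ · [(34 - 15) + (34 - 26.8)] · 59 = 772.9.
Change in producer surplus = 772.9 - 640 = 132.9.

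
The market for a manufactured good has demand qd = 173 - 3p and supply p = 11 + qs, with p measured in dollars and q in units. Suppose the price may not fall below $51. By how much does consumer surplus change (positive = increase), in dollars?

Rearranging supply gives qs = p - 11. Equilibrium: 173 - 3p = p - 11, so 184 = 4p and p* = 46, q* = 35.
Because the floor (51) lies above the market-clearing price, it is binding.
At p = 51: qd = 173 - 3·51 = 20 and qs = 51 - 11 = 40.
Consumer surplus without the control is ½ · (173/3 - 46) · 35 = 1225/6.
With the floor, consumers buy 20 units at 51, so CS = ½ · (173/3 - 51) · 20 = 200/3.
Change in consumer surplus = 200/3 - 1225/6 = -137.5.

-137.5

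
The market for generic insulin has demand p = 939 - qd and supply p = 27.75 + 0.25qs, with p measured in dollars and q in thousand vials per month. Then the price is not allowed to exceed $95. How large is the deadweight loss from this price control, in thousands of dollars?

132250

Rearranging demand gives qd = 939 - p; rearranging supply gives qs = 4p - 111. Without the control the market clears where 939 - p = 4p - 111, i.e. p* = 210 and q* = 729.
Since 95 < 210, the ceiling is binding.
At p = 95: qd = 939 - 95 = 844 and qs = 4·95 - 111 = 269.
Quantity traded falls to 269. At q = 269 the demand price is 939 - 269 = 670 and the supply price is (111 + 269)/4 = 95.
Deadweight loss = ½ · (670 - 95) · (729 - 269) = ½ · 575 · 460 = 132250.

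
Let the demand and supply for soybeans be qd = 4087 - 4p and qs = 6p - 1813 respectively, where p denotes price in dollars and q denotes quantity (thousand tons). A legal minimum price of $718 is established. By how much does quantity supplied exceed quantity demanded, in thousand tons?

1280

Setting quantity demanded equal to quantity supplied, 4087 - 4p = 6p - 1813, gives p* = 590 and q* = 1727.
The floor of 718 is above the equilibrium price 590, so it binds.
At p = 718: qd = 4087 - 4·718 = 1215 and qs = 6·718 - 1813 = 2495.
Surplus = qs - qd = 2495 - 1215 = 1280.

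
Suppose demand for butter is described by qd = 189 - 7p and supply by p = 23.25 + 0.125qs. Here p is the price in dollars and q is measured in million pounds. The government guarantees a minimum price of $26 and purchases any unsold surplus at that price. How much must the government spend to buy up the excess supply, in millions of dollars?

Rearranging supply gives qs = 8p - 186. In a free market, 189 - 7p = 8p - 186 gives the equilibrium p* = 25, q* = 14.
Since 26 > 25, the floor is binding.
At p = 26: qd = 189 - 7·26 = 7 and qs = 8·26 - 186 = 22.
Surplus = qs - qd = 15.
Government expenditure = surplus × support price = 15 × 26 = 390.

390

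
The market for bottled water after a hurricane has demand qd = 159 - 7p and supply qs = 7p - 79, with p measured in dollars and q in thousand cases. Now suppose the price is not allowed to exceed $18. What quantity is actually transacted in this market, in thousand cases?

40

Without the control the market clears where 159 - 7p = 7p - 79, i.e. p* = 17 and q* = 40.
The ceiling of 18 is above the equilibrium price 17, so it is not binding; the market clears at p* = 17, q* = 40.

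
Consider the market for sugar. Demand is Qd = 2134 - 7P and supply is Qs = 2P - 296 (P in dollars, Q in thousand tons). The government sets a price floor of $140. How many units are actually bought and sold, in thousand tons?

Setting quantity demanded equal to quantity supplied, 2134 - 7P = 2P - 296, gives P* = 270 and Q* = 244.
The floor of 140 is below the equilibrium price 270, so it is not binding; the market clears at P* = 270, Q* = 244.

244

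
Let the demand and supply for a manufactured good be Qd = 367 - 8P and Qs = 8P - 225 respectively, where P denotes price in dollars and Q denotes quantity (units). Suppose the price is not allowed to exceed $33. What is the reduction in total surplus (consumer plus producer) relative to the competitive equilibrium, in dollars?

128

In a free market, 367 - 8P = 8P - 225 gives the equilibrium P* = 37, Q* = 71.
Because the ceiling (33) lies below the market-clearing price, it is binding.
At P = 33: Qd = 367 - 8·33 = 103 and Qs = 8·33 - 225 = 39.
Quantity traded falls to 39. At Q = 39 the demand price is (367 - 39)/8 = 41 and the supply price is (225 + 39)/8 = 33.
Deadweight loss = ½ · (41 - 33) · (71 - 39) = ½ · 8 · 32 = 128.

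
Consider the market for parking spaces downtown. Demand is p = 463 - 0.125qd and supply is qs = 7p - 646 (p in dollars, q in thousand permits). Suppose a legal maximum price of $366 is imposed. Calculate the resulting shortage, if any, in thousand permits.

0

Rearranging demand gives qd = 3704 - 8p. Equilibrium: 3704 - 8p = 7p - 646, so 4350 = 15p and p* = 290, q* = 1384.
The ceiling of 366 is above the equilibrium price 290, so it is not binding; the market clears at p* = 290, q* = 1384.
Since the control does not bind, there is no shortage.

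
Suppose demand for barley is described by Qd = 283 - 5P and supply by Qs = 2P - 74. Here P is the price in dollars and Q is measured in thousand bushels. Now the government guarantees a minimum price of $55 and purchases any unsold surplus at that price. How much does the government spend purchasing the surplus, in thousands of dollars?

1540

Setting quantity demanded equal to quantity supplied, 283 - 5P = 2P - 74, gives P* = 51 and Q* = 28.
Because the floor (55) lies above the market-clearing price, it is binding.
At P = 55: Qd = 283 - 5·55 = 8 and Qs = 2·55 - 74 = 36.
Surplus = Qs - Qd = 28.
Government expenditure = surplus × support price = 28 × 55 = 1540.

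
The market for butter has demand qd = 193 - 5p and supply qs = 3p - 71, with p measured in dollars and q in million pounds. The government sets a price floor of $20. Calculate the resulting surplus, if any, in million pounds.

In a free market, 193 - 5p = 3p - 71 gives the equilibrium p* = 33, q* = 28.
The floor of 20 is below the equilibrium price 33, so it is not binding; the market clears at p* = 33, q* = 28.
Since the control does not bind, there is no surplus.

0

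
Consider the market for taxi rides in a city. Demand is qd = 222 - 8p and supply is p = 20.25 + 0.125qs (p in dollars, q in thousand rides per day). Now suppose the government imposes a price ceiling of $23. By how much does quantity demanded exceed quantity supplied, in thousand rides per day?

Rearranging supply gives qs = 8p - 162. Equilibrium: 222 - 8p = 8p - 162, so 384 = 16p and p* = 24, q* = 30.
The ceiling of 23 is below the equilibrium price 24, so it binds.
At p = 23: qd = 222 - 8·23 = 38 and qs = 8·23 - 162 = 22.
Shortage = qd - qs = 38 - 22 = 16.

16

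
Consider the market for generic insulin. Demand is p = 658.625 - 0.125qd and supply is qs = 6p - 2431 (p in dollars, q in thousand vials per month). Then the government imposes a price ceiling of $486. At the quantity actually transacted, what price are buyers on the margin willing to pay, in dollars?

598

Rearranging demand gives qd = 5269 - 8p. Setting quantity demanded equal to quantity supplied, 5269 - 8p = 6p - 2431, gives p* = 550 and q* = 869.
Since 486 < 550, the ceiling is binding.
At p = 486: qd = 5269 - 8·486 = 1381 and qs = 6·486 - 2431 = 485.
Only 485 units reach the market. On the demand curve, the marginal buyer's willingness to pay at q = 485 is (5269 - 485)/8 = 598.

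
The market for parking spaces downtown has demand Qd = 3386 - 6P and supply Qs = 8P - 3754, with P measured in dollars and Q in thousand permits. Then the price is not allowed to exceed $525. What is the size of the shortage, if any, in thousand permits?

Equilibrium: 3386 - 6P = 8P - 3754, so 7140 = 14P and P* = 510, Q* = 326.
Since 525 is above P* = 510, the ceiling does not bind and the free-market outcome prevails.
Since the control does not bind, there is no shortage.

0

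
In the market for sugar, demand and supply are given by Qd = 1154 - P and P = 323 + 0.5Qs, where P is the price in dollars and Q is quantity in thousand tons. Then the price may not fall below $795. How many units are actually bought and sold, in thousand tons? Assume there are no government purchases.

Rearranging supply gives Qs = 2P - 646. Without the control the market clears where 1154 - P = 2P - 646, i.e. P* = 600 and Q* = 554.
The floor of 795 is above the equilibrium price 600, so it binds.
At P = 795: Qd = 1154 - 795 = 359 and Qs = 2·795 - 646 = 944.
The quantity actually transacted is the short side, demand: 359.

359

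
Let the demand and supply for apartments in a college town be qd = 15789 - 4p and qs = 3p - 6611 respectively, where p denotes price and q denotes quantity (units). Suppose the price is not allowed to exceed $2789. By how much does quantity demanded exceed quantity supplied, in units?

2877

Setting quantity demanded equal to quantity supplied, 15789 - 4p = 3p - 6611, gives p* = 3200 and q* = 2989.
The ceiling of 2789 is below the equilibrium price 3200, so it binds.
At p = 2789: qd = 15789 - 4·2789 = 4633 and qs = 3·2789 - 6611 = 1756.
Shortage = qd - qs = 4633 - 1756 = 2877.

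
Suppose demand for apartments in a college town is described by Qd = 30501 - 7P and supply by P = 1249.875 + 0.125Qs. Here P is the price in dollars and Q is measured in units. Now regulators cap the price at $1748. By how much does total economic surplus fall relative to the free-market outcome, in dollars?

Rearranging supply gives Qs = 8P - 9999. Without the control the market clears where 30501 - 7P = 8P - 9999, i.e. P* = 2700 and Q* = 11601.
Because the ceiling (1748) lies below the market-clearing price, it is binding.
At P = 1748: Qd = 30501 - 7·1748 = 18265 and Qs = 8·1748 - 9999 = 3985.
Quantity traded falls to 3985. At Q = 3985 the demand price is (30501 - 3985)/7 = 3788 and the supply price is (9999 + 3985)/8 = 1748.
Deadweight loss = ½ · (3788 - 1748) · (11601 - 3985) = ½ · 2040 · 7616 = 7768320.

7768320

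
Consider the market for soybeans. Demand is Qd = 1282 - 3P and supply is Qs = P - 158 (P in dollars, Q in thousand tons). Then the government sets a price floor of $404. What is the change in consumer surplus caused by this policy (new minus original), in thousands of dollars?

-5984

Without the control the market clears where 1282 - 3P = P - 158, i.e. P* = 360 and Q* = 202.
Since 404 > 360, the floor is binding.
At P = 404: Qd = 1282 - 3·404 = 70 and Qs = 404 - 158 = 246.
Consumer surplus without the control is ½ · (1282/3 - 360) · 202 = 20402/3.
With the floor, consumers buy 70 units at 404, so CS = ½ · (1282/3 - 404) · 70 = 2450/3.
Change in consumer surplus = 2450/3 - 20402/3 = -5984.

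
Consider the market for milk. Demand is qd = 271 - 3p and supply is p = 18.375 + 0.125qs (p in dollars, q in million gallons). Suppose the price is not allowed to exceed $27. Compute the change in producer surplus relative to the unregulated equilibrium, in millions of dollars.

-1243

Rearranging supply gives qs = 8p - 147. Setting quantity demanded equal to quantity supplied, 271 - 3p = 8p - 147, gives p* = 38 and q* = 157.
The ceiling of 27 is below the equilibrium price 38, so it binds.
At p = 27: qd = 271 - 3·27 = 190 and qs = 8·27 - 147 = 69.
Producer surplus without the control is ½ · (38 - 18.375) · 157 = 1540.5625.
With the ceiling, producers sell 69 units at 27, so PS = ½ · (27 - 18.375) · 69 = 297.5625.
Change in producer surplus = 297.5625 - 1540.5625 = -1243.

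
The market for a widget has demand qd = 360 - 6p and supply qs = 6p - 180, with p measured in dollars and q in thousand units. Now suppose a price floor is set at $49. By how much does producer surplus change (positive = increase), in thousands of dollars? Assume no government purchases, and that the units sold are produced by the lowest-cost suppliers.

216

Equilibrium: 360 - 6p = 6p - 180, so 540 = 12p and p* = 45, q* = 90.
The floor of 49 is above the equilibrium price 45, so it binds.
At p = 49: qd = 360 - 6·49 = 66 and qs = 6·49 - 180 = 114.
Producer surplus without the control is ½ · (45 - 30) · 90 = 675.
With the floor, 66 units are sold at 49. The supply price at q = 66 is 41, so PS = ½ · [(49 - 30) + (49 - 41)] · 66 = 891.
Change in producer surplus = 891 - 675 = 216.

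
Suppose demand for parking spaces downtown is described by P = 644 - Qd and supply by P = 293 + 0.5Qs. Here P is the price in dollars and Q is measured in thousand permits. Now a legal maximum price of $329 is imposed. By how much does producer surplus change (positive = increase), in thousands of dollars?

Rearranging demand gives Qd = 644 - P; rearranging supply gives Qs = 2P - 586. Setting quantity demanded equal to quantity supplied, 644 - P = 2P - 586, gives P* = 410 and Q* = 234.
Since 329 < 410, the ceiling is binding.
At P = 329: Qd = 644 - 329 = 315 and Qs = 2·329 - 586 = 72.
Producer surplus without the control is ½ · (410 - 293) · 234 = 13689.
With the ceiling, producers sell 72 units at 329, so PS = ½ · (329 - 293) · 72 = 1296.
Change in producer surplus = 1296 - 13689 = -12393.

-12393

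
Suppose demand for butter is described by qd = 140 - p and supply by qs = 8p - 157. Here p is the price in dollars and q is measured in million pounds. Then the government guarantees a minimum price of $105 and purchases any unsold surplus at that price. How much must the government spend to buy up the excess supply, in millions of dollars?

Without the control the market clears where 140 - p = 8p - 157, i.e. p* = 33 and q* = 107.
Because the floor (105) lies above the market-clearing price, it is binding.
At p = 105: qd = 140 - 105 = 35 and qs = 8·105 - 157 = 683.
Surplus = qs - qd = 648.
Government expenditure = surplus × support price = 648 × 105 = 68040.

68040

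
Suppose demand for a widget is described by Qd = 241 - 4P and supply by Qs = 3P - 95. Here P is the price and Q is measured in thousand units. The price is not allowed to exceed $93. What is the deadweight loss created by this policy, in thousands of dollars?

0

Setting quantity demanded equal to quantity supplied, 241 - 4P = 3P - 95, gives P* = 48 and Q* = 49.
The ceiling of 93 is above the equilibrium price 48, so it is not binding; the market clears at P* = 48, Q* = 49.
Since the control does not bind, no trades are prevented and deadweight loss is zero.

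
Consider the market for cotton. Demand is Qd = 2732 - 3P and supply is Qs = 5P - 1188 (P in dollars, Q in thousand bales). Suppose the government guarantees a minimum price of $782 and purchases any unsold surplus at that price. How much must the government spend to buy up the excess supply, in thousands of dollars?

1826752

Setting quantity demanded equal to quantity supplied, 2732 - 3P = 5P - 1188, gives P* = 490 and Q* = 1262.
Because the floor (782) lies above the market-clearing price, it is binding.
At P = 782: Qd = 2732 - 3·782 = 386 and Qs = 5·782 - 1188 = 2722.
Surplus = Qs - Qd = 2336.
Government expenditure = surplus × support price = 2336 × 782 = 1826752.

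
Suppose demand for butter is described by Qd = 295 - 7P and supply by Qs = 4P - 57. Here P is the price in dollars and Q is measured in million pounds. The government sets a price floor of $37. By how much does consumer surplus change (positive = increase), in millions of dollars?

-267.5

In a free market, 295 - 7P = 4P - 57 gives the equilibrium P* = 32, Q* = 71.
The floor of 37 is above the equilibrium price 32, so it binds.
At P = 37: Qd = 295 - 7·37 = 36 and Qs = 4·37 - 57 = 91.
Consumer surplus without the control is ½ · (295/7 - 32) · 71 = 5041/14.
With the floor, consumers buy 36 units at 37, so CS = ½ · (295/7 - 37) · 36 = 648/7.
Change in consumer surplus = 648/7 - 5041/14 = -267.5.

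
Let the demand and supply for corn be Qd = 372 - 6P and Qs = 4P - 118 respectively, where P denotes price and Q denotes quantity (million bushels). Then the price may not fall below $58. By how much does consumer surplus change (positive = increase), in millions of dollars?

Without the control the market clears where 372 - 6P = 4P - 118, i.e. P* = 49 and Q* = 78.
The floor of 58 is above the equilibrium price 49, so it binds.
At P = 58: Qd = 372 - 6·58 = 24 and Qs = 4·58 - 118 = 114.
Consumer surplus without the control is ½ · (62 - 49) · 78 = 507.
With the floor, consumers buy 24 units at 58, so CS = ½ · (62 - 58) · 24 = 48.
Change in consumer surplus = 48 - 507 = -459.

-459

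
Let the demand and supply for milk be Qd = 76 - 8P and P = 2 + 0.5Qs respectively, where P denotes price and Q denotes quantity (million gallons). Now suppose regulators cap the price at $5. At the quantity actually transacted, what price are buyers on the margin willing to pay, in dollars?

8.75

Rearranging supply gives Qs = 2P - 4. Without the control the market clears where 76 - 8P = 2P - 4, i.e. P* = 8 and Q* = 12.
Because the ceiling (5) lies below the market-clearing price, it is binding.
At P = 5: Qd = 76 - 8·5 = 36 and Qs = 2·5 - 4 = 6.
Only 6 units reach the market. On the demand curve, the marginal buyer's willingness to pay at Q = 6 is (76 - 6)/8 = 8.75.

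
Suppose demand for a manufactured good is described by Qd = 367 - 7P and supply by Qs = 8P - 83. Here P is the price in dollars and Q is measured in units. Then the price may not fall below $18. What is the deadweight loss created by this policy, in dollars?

0

In a free market, 367 - 7P = 8P - 83 gives the equilibrium P* = 30, Q* = 157.
Since 18 is below P* = 30, the floor does not bind and the free-market outcome prevails.
Since the control does not bind, no trades are prevented and deadweight loss is zero.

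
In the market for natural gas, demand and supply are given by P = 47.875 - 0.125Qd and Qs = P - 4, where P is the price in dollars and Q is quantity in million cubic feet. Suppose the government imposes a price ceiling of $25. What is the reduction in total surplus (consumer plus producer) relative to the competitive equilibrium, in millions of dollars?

182.25

Rearranging demand gives Qd = 383 - 8P. Without the control the market clears where 383 - 8P = P - 4, i.e. P* = 43 and Q* = 39.
Because the ceiling (25) lies below the market-clearing price, it is binding.
At P = 25: Qd = 383 - 8·25 = 183 and Qs = 25 - 4 = 21.
Quantity traded falls to 21. At Q = 21 the demand price is (383 - 21)/8 = 45.25 and the supply price is 4 + 21 = 25.
Deadweight loss = ½ · (45.25 - 25) · (39 - 21) = ½ · 20.25 · 18 = 182.25.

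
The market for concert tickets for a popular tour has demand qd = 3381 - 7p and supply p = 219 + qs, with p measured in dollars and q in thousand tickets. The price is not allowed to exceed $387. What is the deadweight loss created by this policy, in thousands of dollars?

Rearranging supply gives qs = p - 219. Equilibrium: 3381 - 7p = p - 219, so 3600 = 8p and p* = 450, q* = 231.
The ceiling of 387 is below the equilibrium price 450, so it binds.
At p = 387: qd = 3381 - 7·387 = 672 and qs = 387 - 219 = 168.
Quantity traded falls to 168. At q = 168 the demand price is (3381 - 168)/7 = 459 and the supply price is 219 + 168 = 387.
Deadweight loss = ½ · (459 - 387) · (231 - 168) = ½ · 72 · 63 = 2268.

2268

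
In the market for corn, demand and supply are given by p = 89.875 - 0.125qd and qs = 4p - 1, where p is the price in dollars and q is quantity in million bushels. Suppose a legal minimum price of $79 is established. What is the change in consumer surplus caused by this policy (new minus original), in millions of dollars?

Rearranging demand gives qd = 719 - 8p. In a free market, 719 - 8p = 4p - 1 gives the equilibrium p* = 60, q* = 239.
Because the floor (79) lies above the market-clearing price, it is binding.
At p = 79: qd = 719 - 8·79 = 87 and qs = 4·79 - 1 = 315.
Consumer surplus without the control is ½ · (89.875 - 60) · 239 = 3570.0625.
With the floor, consumers buy 87 units at 79, so CS = ½ · (89.875 - 79) · 87 = 473.0625.
Change in consumer surplus = 473.0625 - 3570.0625 = -3097.

-3097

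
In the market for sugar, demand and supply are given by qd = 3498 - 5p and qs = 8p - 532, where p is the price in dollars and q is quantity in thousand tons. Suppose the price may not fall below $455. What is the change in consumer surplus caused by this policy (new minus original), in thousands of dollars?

Equilibrium: 3498 - 5p = 8p - 532, so 4030 = 13p and p* = 310, q* = 1948.
Since 455 > 310, the floor is binding.
At p = 455: qd = 3498 - 5·455 = 1223 and qs = 8·455 - 532 = 3108.
Consumer surplus without the control is ½ · (699.6 - 310) · 1948 = 379470.4.
With the floor, consumers buy 1223 units at 455, so CS = ½ · (699.6 - 455) · 1223 = 149572.9.
Change in consumer surplus = 149572.9 - 379470.4 = -229897.5.

-229897.5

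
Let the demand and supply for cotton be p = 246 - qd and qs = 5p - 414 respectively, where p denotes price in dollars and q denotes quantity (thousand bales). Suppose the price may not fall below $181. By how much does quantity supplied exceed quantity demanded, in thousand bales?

426

Rearranging demand gives qd = 246 - p. In a free market, 246 - p = 5p - 414 gives the equilibrium p* = 110, q* = 136.
Since 181 > 110, the floor is binding.
At p = 181: qd = 246 - 181 = 65 and qs = 5·181 - 414 = 491.
Surplus = qs - qd = 491 - 65 = 426.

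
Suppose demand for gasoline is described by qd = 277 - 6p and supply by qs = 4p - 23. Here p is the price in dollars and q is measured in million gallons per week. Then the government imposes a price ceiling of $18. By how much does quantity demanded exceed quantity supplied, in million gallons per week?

120

Setting quantity demanded equal to quantity supplied, 277 - 6p = 4p - 23, gives p* = 30 and q* = 97.
The ceiling of 18 is below the equilibrium price 30, so it binds.
At p = 18: qd = 277 - 6·18 = 169 and qs = 4·18 - 23 = 49.
Shortage = qd - qs = 169 - 49 = 120.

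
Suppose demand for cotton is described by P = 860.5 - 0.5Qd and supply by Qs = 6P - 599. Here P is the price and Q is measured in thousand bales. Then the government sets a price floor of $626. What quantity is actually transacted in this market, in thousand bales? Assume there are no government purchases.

Rearranging demand gives Qd = 1721 - 2P. In a free market, 1721 - 2P = 6P - 599 gives the equilibrium P* = 290, Q* = 1141.
The floor of 626 is above the equilibrium price 290, so it binds.
At P = 626: Qd = 1721 - 2·626 = 469 and Qs = 6·626 - 599 = 3157.
The quantity actually transacted is the short side, demand: 469.

469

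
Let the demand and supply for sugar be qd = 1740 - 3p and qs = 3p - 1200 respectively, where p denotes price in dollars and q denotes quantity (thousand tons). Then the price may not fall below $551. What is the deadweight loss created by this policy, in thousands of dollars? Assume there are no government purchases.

11163

Equilibrium: 1740 - 3p = 3p - 1200, so 2940 = 6p and p* = 490, q* = 270.
The floor of 551 is above the equilibrium price 490, so it binds.
At p = 551: qd = 1740 - 3·551 = 87 and qs = 3·551 - 1200 = 453.
Quantity traded falls to 87. At q = 87 the demand price is (1740 - 87)/3 = 551 and the supply price is (1200 + 87)/3 = 429.
Deadweight loss = ½ · (551 - 429) · (270 - 87) = ½ · 122 · 183 = 11163.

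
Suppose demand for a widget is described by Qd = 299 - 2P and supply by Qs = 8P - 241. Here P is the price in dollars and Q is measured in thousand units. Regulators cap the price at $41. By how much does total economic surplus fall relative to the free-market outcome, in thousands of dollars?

3380

Setting quantity demanded equal to quantity supplied, 299 - 2P = 8P - 241, gives P* = 54 and Q* = 191.
Because the ceiling (41) lies below the market-clearing price, it is binding.
At P = 41: Qd = 299 - 2·41 = 217 and Qs = 8·41 - 241 = 87.
Quantity traded falls to 87. At Q = 87 the demand price is (299 - 87)/2 = 106 and the supply price is (241 + 87)/8 = 41.
Deadweight loss = ½ · (106 - 41) · (191 - 87) = ½ · 65 · 104 = 3380.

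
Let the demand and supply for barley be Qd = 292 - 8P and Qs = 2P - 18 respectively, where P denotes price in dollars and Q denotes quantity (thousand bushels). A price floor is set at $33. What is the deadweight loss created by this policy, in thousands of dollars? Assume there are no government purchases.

80

Setting quantity demanded equal to quantity supplied, 292 - 8P = 2P - 18, gives P* = 31 and Q* = 44.
The floor of 33 is above the equilibrium price 31, so it binds.
At P = 33: Qd = 292 - 8·33 = 28 and Qs = 2·33 - 18 = 48.
Quantity traded falls to 28. At Q = 28 the demand price is (292 - 28)/8 = 33 and the supply price is (18 + 28)/2 = 23.
Deadweight loss = ½ · (33 - 23) · (44 - 28) = ½ · 10 · 16 = 80.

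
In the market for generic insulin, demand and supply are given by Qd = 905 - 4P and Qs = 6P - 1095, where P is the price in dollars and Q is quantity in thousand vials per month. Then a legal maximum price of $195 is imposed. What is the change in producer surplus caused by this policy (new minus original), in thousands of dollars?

-450

In a free market, 905 - 4P = 6P - 1095 gives the equilibrium P* = 200, Q* = 105.
The ceiling of 195 is below the equilibrium price 200, so it binds.
At P = 195: Qd = 905 - 4·195 = 125 and Qs = 6·195 - 1095 = 75.
Producer surplus without the control is ½ · (200 - 182.5) · 105 = 918.75.
With the ceiling, producers sell 75 units at 195, so PS = ½ · (195 - 182.5) · 75 = 468.75.
Change in producer surplus = 468.75 - 918.75 = -450.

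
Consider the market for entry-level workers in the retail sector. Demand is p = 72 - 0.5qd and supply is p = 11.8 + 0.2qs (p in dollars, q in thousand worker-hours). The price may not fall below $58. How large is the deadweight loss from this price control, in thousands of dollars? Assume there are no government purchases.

1177.4

Rearranging demand gives qd = 144 - 2p; rearranging supply gives qs = 5p - 59. Setting quantity demanded equal to quantity supplied, 144 - 2p = 5p - 59, gives p* = 29 and q* = 86.
Since 58 > 29, the floor is binding.
At p = 58: qd = 144 - 2·58 = 28 and qs = 5·58 - 59 = 231.
Quantity traded falls to 28. At q = 28 the demand price is (144 - 28)/2 = 58 and the supply price is (59 + 28)/5 = 17.4.
Deadweight loss = ½ · (58 - 17.4) · (86 - 28) = ½ · 40.6 · 58 = 1177.4.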